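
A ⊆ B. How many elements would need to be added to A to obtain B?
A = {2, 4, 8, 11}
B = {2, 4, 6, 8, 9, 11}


Set A = {2, 4, 8, 11}, |A| = 4
Set B = {2, 4, 6, 8, 9, 11}, |B| = 6
Since A ⊆ B: B \ A = {6, 9}
|B| - |A| = 6 - 4 = 2

2


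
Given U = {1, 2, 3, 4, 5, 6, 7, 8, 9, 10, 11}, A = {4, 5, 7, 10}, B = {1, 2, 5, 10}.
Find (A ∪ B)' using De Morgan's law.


U = {1, 2, 3, 4, 5, 6, 7, 8, 9, 10, 11}
A = {4, 5, 7, 10}, B = {1, 2, 5, 10}
A ∪ B = {1, 2, 4, 5, 7, 10}
(A ∪ B)' = U \ (A ∪ B) = {3, 6, 8, 9, 11}
Verification via A' ∩ B': A' = {1, 2, 3, 6, 8, 9, 11}, B' = {3, 4, 6, 7, 8, 9, 11}
A' ∩ B' = {3, 6, 8, 9, 11} ✓

{3, 6, 8, 9, 11}


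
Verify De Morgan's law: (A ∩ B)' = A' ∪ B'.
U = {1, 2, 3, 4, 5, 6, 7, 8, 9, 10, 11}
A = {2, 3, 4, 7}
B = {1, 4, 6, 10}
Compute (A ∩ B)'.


U = {1, 2, 3, 4, 5, 6, 7, 8, 9, 10, 11}
A = {2, 3, 4, 7}, B = {1, 4, 6, 10}
A ∩ B = {4}
(A ∩ B)' = U \ (A ∩ B) = {1, 2, 3, 5, 6, 7, 8, 9, 10, 11}
Verification via A' ∪ B': A' = {1, 5, 6, 8, 9, 10, 11}, B' = {2, 3, 5, 7, 8, 9, 11}
A' ∪ B' = {1, 2, 3, 5, 6, 7, 8, 9, 10, 11} ✓

{1, 2, 3, 5, 6, 7, 8, 9, 10, 11}


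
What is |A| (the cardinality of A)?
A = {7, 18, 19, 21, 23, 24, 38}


Set A = {7, 18, 19, 21, 23, 24, 38}
Listing elements: 7, 18, 19, 21, 23, 24, 38
Counting: 7 elements
|A| = 7

7


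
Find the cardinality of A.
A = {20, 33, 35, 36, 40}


Set A = {20, 33, 35, 36, 40}
Listing elements: 20, 33, 35, 36, 40
Counting: 5 elements
|A| = 5

5


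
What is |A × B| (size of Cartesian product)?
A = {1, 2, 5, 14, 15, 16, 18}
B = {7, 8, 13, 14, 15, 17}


Set A = {1, 2, 5, 14, 15, 16, 18} has 7 elements.
Set B = {7, 8, 13, 14, 15, 17} has 6 elements.
|A × B| = |A| × |B| = 7 × 6 = 42

42


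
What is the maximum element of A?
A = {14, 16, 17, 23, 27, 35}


Set A = {14, 16, 17, 23, 27, 35}
Elements in ascending order: 14, 16, 17, 23, 27, 35
The largest element is 35.

35


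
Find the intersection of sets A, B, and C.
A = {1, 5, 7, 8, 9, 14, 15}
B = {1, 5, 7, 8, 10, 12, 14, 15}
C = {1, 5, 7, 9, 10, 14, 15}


Set A = {1, 5, 7, 8, 9, 14, 15}
Set B = {1, 5, 7, 8, 10, 12, 14, 15}
Set C = {1, 5, 7, 9, 10, 14, 15}
First, A ∩ B = {1, 5, 7, 8, 14, 15}
Then, (A ∩ B) ∩ C = {1, 5, 7, 14, 15}

{1, 5, 7, 14, 15}


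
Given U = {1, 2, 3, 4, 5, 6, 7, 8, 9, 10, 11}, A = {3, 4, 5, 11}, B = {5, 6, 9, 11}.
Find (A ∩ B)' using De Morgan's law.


U = {1, 2, 3, 4, 5, 6, 7, 8, 9, 10, 11}
A = {3, 4, 5, 11}, B = {5, 6, 9, 11}
A ∩ B = {5, 11}
(A ∩ B)' = U \ (A ∩ B) = {1, 2, 3, 4, 6, 7, 8, 9, 10}
Verification via A' ∪ B': A' = {1, 2, 6, 7, 8, 9, 10}, B' = {1, 2, 3, 4, 7, 8, 10}
A' ∪ B' = {1, 2, 3, 4, 6, 7, 8, 9, 10} ✓

{1, 2, 3, 4, 6, 7, 8, 9, 10}


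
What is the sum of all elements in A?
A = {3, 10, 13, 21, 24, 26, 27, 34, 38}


Set A = {3, 10, 13, 21, 24, 26, 27, 34, 38}
Sum = 3 + 10 + 13 + 21 + 24 + 26 + 27 + 34 + 38 = 196

196


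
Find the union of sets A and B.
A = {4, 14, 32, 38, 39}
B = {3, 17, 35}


Set A = {4, 14, 32, 38, 39}
Set B = {3, 17, 35}
A ∪ B includes all elements in either set.
Elements from A: {4, 14, 32, 38, 39}
Elements from B not already included: {3, 17, 35}
A ∪ B = {3, 4, 14, 17, 32, 35, 38, 39}

{3, 4, 14, 17, 32, 35, 38, 39}


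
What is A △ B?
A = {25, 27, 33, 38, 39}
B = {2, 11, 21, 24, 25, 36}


Set A = {25, 27, 33, 38, 39}
Set B = {2, 11, 21, 24, 25, 36}
A △ B = (A \ B) ∪ (B \ A)
Elements in A but not B: {27, 33, 38, 39}
Elements in B but not A: {2, 11, 21, 24, 36}
A △ B = {2, 11, 21, 24, 27, 33, 36, 38, 39}

{2, 11, 21, 24, 27, 33, 36, 38, 39}


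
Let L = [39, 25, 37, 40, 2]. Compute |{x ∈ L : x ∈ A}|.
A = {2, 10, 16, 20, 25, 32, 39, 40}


Set A = {2, 10, 16, 20, 25, 32, 39, 40}
Candidates: [39, 25, 37, 40, 2]
Check each candidate:
39 ∈ A, 25 ∈ A, 37 ∉ A, 40 ∈ A, 2 ∈ A
Count of candidates in A: 4

4


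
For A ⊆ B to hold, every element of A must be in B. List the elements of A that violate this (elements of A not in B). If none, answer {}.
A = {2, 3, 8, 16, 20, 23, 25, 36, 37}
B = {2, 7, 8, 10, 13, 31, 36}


Set A = {2, 3, 8, 16, 20, 23, 25, 36, 37}
Set B = {2, 7, 8, 10, 13, 31, 36}
Check each element of A against B:
2 ∈ B, 3 ∉ B (include), 8 ∈ B, 16 ∉ B (include), 20 ∉ B (include), 23 ∉ B (include), 25 ∉ B (include), 36 ∈ B, 37 ∉ B (include)
Elements of A not in B: {3, 16, 20, 23, 25, 37}

{3, 16, 20, 23, 25, 37}


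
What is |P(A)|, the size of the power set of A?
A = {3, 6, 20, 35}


Set A = {3, 6, 20, 35}
|A| = 4
The power set P(A) contains all subsets of A.
|P(A)| = 2^|A| = 2^4 = 16

16


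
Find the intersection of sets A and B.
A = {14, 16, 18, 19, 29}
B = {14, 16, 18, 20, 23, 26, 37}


Set A = {14, 16, 18, 19, 29}
Set B = {14, 16, 18, 20, 23, 26, 37}
A ∩ B includes only elements in both sets.
Check each element of A against B:
14 ✓, 16 ✓, 18 ✓, 19 ✗, 29 ✗
A ∩ B = {14, 16, 18}

{14, 16, 18}


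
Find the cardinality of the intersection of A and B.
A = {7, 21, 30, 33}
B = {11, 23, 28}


Set A = {7, 21, 30, 33}
Set B = {11, 23, 28}
A ∩ B = {}
|A ∩ B| = 0

0


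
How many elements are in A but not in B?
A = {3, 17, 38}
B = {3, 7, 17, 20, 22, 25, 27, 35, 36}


Set A = {3, 17, 38}
Set B = {3, 7, 17, 20, 22, 25, 27, 35, 36}
A \ B = {38}
|A \ B| = 1

1


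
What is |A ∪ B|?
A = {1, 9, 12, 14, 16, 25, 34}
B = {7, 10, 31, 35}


Set A = {1, 9, 12, 14, 16, 25, 34}, |A| = 7
Set B = {7, 10, 31, 35}, |B| = 4
A ∩ B = {}, |A ∩ B| = 0
|A ∪ B| = |A| + |B| - |A ∩ B| = 7 + 4 - 0 = 11

11


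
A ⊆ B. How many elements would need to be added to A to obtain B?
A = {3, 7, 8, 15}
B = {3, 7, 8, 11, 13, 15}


Set A = {3, 7, 8, 15}, |A| = 4
Set B = {3, 7, 8, 11, 13, 15}, |B| = 6
Since A ⊆ B: B \ A = {11, 13}
|B| - |A| = 6 - 4 = 2

2


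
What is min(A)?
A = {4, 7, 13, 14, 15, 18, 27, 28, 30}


Set A = {4, 7, 13, 14, 15, 18, 27, 28, 30}
Elements in ascending order: 4, 7, 13, 14, 15, 18, 27, 28, 30
The smallest element is 4.

4


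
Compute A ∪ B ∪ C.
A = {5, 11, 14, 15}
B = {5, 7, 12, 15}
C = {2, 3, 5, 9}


Set A = {5, 11, 14, 15}
Set B = {5, 7, 12, 15}
Set C = {2, 3, 5, 9}
First, A ∪ B = {5, 7, 11, 12, 14, 15}
Then, (A ∪ B) ∪ C = {2, 3, 5, 7, 9, 11, 12, 14, 15}

{2, 3, 5, 7, 9, 11, 12, 14, 15}


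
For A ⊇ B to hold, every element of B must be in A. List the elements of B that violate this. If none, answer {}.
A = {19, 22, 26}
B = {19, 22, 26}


Set A = {19, 22, 26}
Set B = {19, 22, 26}
Check each element of B against A:
19 ∈ A, 22 ∈ A, 26 ∈ A
Elements of B not in A: {}

{}


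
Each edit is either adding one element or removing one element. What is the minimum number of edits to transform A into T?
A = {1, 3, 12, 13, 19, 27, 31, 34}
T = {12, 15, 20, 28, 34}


Set A = {1, 3, 12, 13, 19, 27, 31, 34}
Set T = {12, 15, 20, 28, 34}
Elements to remove from A (in A, not in T): {1, 3, 13, 19, 27, 31} → 6 removals
Elements to add to A (in T, not in A): {15, 20, 28} → 3 additions
Total edits = 6 + 3 = 9

9


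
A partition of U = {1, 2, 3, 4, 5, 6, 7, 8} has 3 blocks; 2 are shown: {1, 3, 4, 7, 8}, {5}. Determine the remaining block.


U = {1, 2, 3, 4, 5, 6, 7, 8}
Shown blocks: {1, 3, 4, 7, 8}, {5}
A partition's blocks are pairwise disjoint and cover U, so the missing block = U \ (union of shown blocks).
Union of shown blocks: {1, 3, 4, 5, 7, 8}
Missing block = U \ (union) = {2, 6}

{2, 6}


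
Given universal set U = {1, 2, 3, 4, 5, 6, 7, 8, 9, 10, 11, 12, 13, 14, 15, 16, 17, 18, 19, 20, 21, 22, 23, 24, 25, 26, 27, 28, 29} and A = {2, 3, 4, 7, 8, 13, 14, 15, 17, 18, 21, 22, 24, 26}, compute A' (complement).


Universal set U = {1, 2, 3, 4, 5, 6, 7, 8, 9, 10, 11, 12, 13, 14, 15, 16, 17, 18, 19, 20, 21, 22, 23, 24, 25, 26, 27, 28, 29}
Set A = {2, 3, 4, 7, 8, 13, 14, 15, 17, 18, 21, 22, 24, 26}
A' = U \ A = elements in U but not in A
Checking each element of U:
1 (not in A, include), 2 (in A, exclude), 3 (in A, exclude), 4 (in A, exclude), 5 (not in A, include), 6 (not in A, include), 7 (in A, exclude), 8 (in A, exclude), 9 (not in A, include), 10 (not in A, include), 11 (not in A, include), 12 (not in A, include), 13 (in A, exclude), 14 (in A, exclude), 15 (in A, exclude), 16 (not in A, include), 17 (in A, exclude), 18 (in A, exclude), 19 (not in A, include), 20 (not in A, include), 21 (in A, exclude), 22 (in A, exclude), 23 (not in A, include), 24 (in A, exclude), 25 (not in A, include), 26 (in A, exclude), 27 (not in A, include), 28 (not in A, include), 29 (not in A, include)
A' = {1, 5, 6, 9, 10, 11, 12, 16, 19, 20, 23, 25, 27, 28, 29}

{1, 5, 6, 9, 10, 11, 12, 16, 19, 20, 23, 25, 27, 28, 29}


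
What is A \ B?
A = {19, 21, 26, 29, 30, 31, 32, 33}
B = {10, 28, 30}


Set A = {19, 21, 26, 29, 30, 31, 32, 33}
Set B = {10, 28, 30}
A \ B includes elements in A that are not in B.
Check each element of A:
19 (not in B, keep), 21 (not in B, keep), 26 (not in B, keep), 29 (not in B, keep), 30 (in B, remove), 31 (not in B, keep), 32 (not in B, keep), 33 (not in B, keep)
A \ B = {19, 21, 26, 29, 31, 32, 33}

{19, 21, 26, 29, 31, 32, 33}


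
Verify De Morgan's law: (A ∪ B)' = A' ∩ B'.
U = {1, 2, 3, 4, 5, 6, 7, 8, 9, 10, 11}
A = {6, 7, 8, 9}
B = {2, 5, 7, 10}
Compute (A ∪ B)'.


U = {1, 2, 3, 4, 5, 6, 7, 8, 9, 10, 11}
A = {6, 7, 8, 9}, B = {2, 5, 7, 10}
A ∪ B = {2, 5, 6, 7, 8, 9, 10}
(A ∪ B)' = U \ (A ∪ B) = {1, 3, 4, 11}
Verification via A' ∩ B': A' = {1, 2, 3, 4, 5, 10, 11}, B' = {1, 3, 4, 6, 8, 9, 11}
A' ∩ B' = {1, 3, 4, 11} ✓

{1, 3, 4, 11}


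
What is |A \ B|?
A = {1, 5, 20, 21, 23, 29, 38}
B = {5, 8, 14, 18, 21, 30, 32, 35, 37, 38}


Set A = {1, 5, 20, 21, 23, 29, 38}
Set B = {5, 8, 14, 18, 21, 30, 32, 35, 37, 38}
A \ B = {1, 20, 23, 29}
|A \ B| = 4

4


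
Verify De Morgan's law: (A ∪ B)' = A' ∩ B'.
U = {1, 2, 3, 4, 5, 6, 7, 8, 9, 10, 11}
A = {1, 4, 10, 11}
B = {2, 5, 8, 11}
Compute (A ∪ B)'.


U = {1, 2, 3, 4, 5, 6, 7, 8, 9, 10, 11}
A = {1, 4, 10, 11}, B = {2, 5, 8, 11}
A ∪ B = {1, 2, 4, 5, 8, 10, 11}
(A ∪ B)' = U \ (A ∪ B) = {3, 6, 7, 9}
Verification via A' ∩ B': A' = {2, 3, 5, 6, 7, 8, 9}, B' = {1, 3, 4, 6, 7, 9, 10}
A' ∩ B' = {3, 6, 7, 9} ✓

{3, 6, 7, 9}


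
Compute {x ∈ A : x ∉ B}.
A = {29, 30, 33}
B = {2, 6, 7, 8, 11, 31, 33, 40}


Set A = {29, 30, 33}
Set B = {2, 6, 7, 8, 11, 31, 33, 40}
Check each element of A against B:
29 ∉ B (include), 30 ∉ B (include), 33 ∈ B
Elements of A not in B: {29, 30}

{29, 30}


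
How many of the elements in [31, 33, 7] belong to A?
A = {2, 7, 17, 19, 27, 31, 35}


Set A = {2, 7, 17, 19, 27, 31, 35}
Candidates: [31, 33, 7]
Check each candidate:
31 ∈ A, 33 ∉ A, 7 ∈ A
Count of candidates in A: 2

2


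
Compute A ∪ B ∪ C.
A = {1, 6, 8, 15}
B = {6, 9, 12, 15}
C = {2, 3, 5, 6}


Set A = {1, 6, 8, 15}
Set B = {6, 9, 12, 15}
Set C = {2, 3, 5, 6}
First, A ∪ B = {1, 6, 8, 9, 12, 15}
Then, (A ∪ B) ∪ C = {1, 2, 3, 5, 6, 8, 9, 12, 15}

{1, 2, 3, 5, 6, 8, 9, 12, 15}


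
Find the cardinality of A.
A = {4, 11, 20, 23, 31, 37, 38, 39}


Set A = {4, 11, 20, 23, 31, 37, 38, 39}
Listing elements: 4, 11, 20, 23, 31, 37, 38, 39
Counting: 8 elements
|A| = 8

8


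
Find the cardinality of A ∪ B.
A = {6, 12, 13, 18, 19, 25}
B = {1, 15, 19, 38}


Set A = {6, 12, 13, 18, 19, 25}, |A| = 6
Set B = {1, 15, 19, 38}, |B| = 4
A ∩ B = {19}, |A ∩ B| = 1
|A ∪ B| = |A| + |B| - |A ∩ B| = 6 + 4 - 1 = 9

9


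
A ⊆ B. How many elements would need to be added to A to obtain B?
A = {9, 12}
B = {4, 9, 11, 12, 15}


Set A = {9, 12}, |A| = 2
Set B = {4, 9, 11, 12, 15}, |B| = 5
Since A ⊆ B: B \ A = {4, 11, 15}
|B| - |A| = 5 - 2 = 3

3


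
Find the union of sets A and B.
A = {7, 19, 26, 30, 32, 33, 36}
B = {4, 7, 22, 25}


Set A = {7, 19, 26, 30, 32, 33, 36}
Set B = {4, 7, 22, 25}
A ∪ B includes all elements in either set.
Elements from A: {7, 19, 26, 30, 32, 33, 36}
Elements from B not already included: {4, 22, 25}
A ∪ B = {4, 7, 19, 22, 25, 26, 30, 32, 33, 36}

{4, 7, 19, 22, 25, 26, 30, 32, 33, 36}


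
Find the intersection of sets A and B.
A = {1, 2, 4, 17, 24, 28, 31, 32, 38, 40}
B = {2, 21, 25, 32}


Set A = {1, 2, 4, 17, 24, 28, 31, 32, 38, 40}
Set B = {2, 21, 25, 32}
A ∩ B includes only elements in both sets.
Check each element of A against B:
1 ✗, 2 ✓, 4 ✗, 17 ✗, 24 ✗, 28 ✗, 31 ✗, 32 ✓, 38 ✗, 40 ✗
A ∩ B = {2, 32}

{2, 32}


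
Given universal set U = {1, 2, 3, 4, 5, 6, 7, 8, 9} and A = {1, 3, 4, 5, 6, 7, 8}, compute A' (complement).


Universal set U = {1, 2, 3, 4, 5, 6, 7, 8, 9}
Set A = {1, 3, 4, 5, 6, 7, 8}
A' = U \ A = elements in U but not in A
Checking each element of U:
1 (in A, exclude), 2 (not in A, include), 3 (in A, exclude), 4 (in A, exclude), 5 (in A, exclude), 6 (in A, exclude), 7 (in A, exclude), 8 (in A, exclude), 9 (not in A, include)
A' = {2, 9}

{2, 9}


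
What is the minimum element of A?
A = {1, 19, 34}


Set A = {1, 19, 34}
Elements in ascending order: 1, 19, 34
The smallest element is 1.

1


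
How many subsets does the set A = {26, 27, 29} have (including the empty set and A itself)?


Set A = {26, 27, 29}
|A| = 3
The power set P(A) contains all subsets of A.
|P(A)| = 2^|A| = 2^3 = 8

8


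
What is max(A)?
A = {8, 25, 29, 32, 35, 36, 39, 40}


Set A = {8, 25, 29, 32, 35, 36, 39, 40}
Elements in ascending order: 8, 25, 29, 32, 35, 36, 39, 40
The largest element is 40.

40


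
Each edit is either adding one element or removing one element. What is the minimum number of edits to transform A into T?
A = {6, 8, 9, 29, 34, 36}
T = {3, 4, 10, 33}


Set A = {6, 8, 9, 29, 34, 36}
Set T = {3, 4, 10, 33}
Elements to remove from A (in A, not in T): {6, 8, 9, 29, 34, 36} → 6 removals
Elements to add to A (in T, not in A): {3, 4, 10, 33} → 4 additions
Total edits = 6 + 4 = 10

10


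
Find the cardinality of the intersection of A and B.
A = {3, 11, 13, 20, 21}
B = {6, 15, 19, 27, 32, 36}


Set A = {3, 11, 13, 20, 21}
Set B = {6, 15, 19, 27, 32, 36}
A ∩ B = {}
|A ∩ B| = 0

0


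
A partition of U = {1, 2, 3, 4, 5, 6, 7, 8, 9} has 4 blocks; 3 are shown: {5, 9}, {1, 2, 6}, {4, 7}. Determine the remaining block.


U = {1, 2, 3, 4, 5, 6, 7, 8, 9}
Shown blocks: {5, 9}, {1, 2, 6}, {4, 7}
A partition's blocks are pairwise disjoint and cover U, so the missing block = U \ (union of shown blocks).
Union of shown blocks: {1, 2, 4, 5, 6, 7, 9}
Missing block = U \ (union) = {3, 8}

{3, 8}


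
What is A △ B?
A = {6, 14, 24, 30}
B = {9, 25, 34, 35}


Set A = {6, 14, 24, 30}
Set B = {9, 25, 34, 35}
A △ B = (A \ B) ∪ (B \ A)
Elements in A but not B: {6, 14, 24, 30}
Elements in B but not A: {9, 25, 34, 35}
A △ B = {6, 9, 14, 24, 25, 30, 34, 35}

{6, 9, 14, 24, 25, 30, 34, 35}


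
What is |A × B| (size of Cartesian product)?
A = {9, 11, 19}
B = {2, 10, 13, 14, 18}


Set A = {9, 11, 19} has 3 elements.
Set B = {2, 10, 13, 14, 18} has 5 elements.
|A × B| = |A| × |B| = 3 × 5 = 15

15


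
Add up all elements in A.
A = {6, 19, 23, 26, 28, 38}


Set A = {6, 19, 23, 26, 28, 38}
Sum = 6 + 19 + 23 + 26 + 28 + 38 = 140

140


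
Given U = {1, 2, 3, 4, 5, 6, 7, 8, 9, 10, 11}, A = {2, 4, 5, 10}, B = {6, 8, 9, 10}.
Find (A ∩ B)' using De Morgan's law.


U = {1, 2, 3, 4, 5, 6, 7, 8, 9, 10, 11}
A = {2, 4, 5, 10}, B = {6, 8, 9, 10}
A ∩ B = {10}
(A ∩ B)' = U \ (A ∩ B) = {1, 2, 3, 4, 5, 6, 7, 8, 9, 11}
Verification via A' ∪ B': A' = {1, 3, 6, 7, 8, 9, 11}, B' = {1, 2, 3, 4, 5, 7, 11}
A' ∪ B' = {1, 2, 3, 4, 5, 6, 7, 8, 9, 11} ✓

{1, 2, 3, 4, 5, 6, 7, 8, 9, 11}


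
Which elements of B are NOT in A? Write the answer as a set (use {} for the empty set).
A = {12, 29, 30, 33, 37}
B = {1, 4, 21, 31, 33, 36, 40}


Set A = {12, 29, 30, 33, 37}
Set B = {1, 4, 21, 31, 33, 36, 40}
Check each element of B against A:
1 ∉ A (include), 4 ∉ A (include), 21 ∉ A (include), 31 ∉ A (include), 33 ∈ A, 36 ∉ A (include), 40 ∉ A (include)
Elements of B not in A: {1, 4, 21, 31, 36, 40}

{1, 4, 21, 31, 36, 40}


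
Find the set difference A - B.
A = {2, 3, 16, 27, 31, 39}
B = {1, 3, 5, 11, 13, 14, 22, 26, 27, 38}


Set A = {2, 3, 16, 27, 31, 39}
Set B = {1, 3, 5, 11, 13, 14, 22, 26, 27, 38}
A \ B includes elements in A that are not in B.
Check each element of A:
2 (not in B, keep), 3 (in B, remove), 16 (not in B, keep), 27 (in B, remove), 31 (not in B, keep), 39 (not in B, keep)
A \ B = {2, 16, 31, 39}

{2, 16, 31, 39}


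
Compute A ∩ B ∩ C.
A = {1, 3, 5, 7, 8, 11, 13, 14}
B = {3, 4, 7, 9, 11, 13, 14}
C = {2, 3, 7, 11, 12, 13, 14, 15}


Set A = {1, 3, 5, 7, 8, 11, 13, 14}
Set B = {3, 4, 7, 9, 11, 13, 14}
Set C = {2, 3, 7, 11, 12, 13, 14, 15}
First, A ∩ B = {3, 7, 11, 13, 14}
Then, (A ∩ B) ∩ C = {3, 7, 11, 13, 14}

{3, 7, 11, 13, 14}


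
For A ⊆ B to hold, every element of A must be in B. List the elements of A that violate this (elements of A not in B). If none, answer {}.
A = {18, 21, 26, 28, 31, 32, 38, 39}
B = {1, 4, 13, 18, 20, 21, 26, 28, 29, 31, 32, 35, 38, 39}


Set A = {18, 21, 26, 28, 31, 32, 38, 39}
Set B = {1, 4, 13, 18, 20, 21, 26, 28, 29, 31, 32, 35, 38, 39}
Check each element of A against B:
18 ∈ B, 21 ∈ B, 26 ∈ B, 28 ∈ B, 31 ∈ B, 32 ∈ B, 38 ∈ B, 39 ∈ B
Elements of A not in B: {}

{}


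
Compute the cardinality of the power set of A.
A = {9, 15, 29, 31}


Set A = {9, 15, 29, 31}
|A| = 4
The power set P(A) contains all subsets of A.
|P(A)| = 2^|A| = 2^4 = 16

16


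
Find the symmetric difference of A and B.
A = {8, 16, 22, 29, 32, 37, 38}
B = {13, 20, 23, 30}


Set A = {8, 16, 22, 29, 32, 37, 38}
Set B = {13, 20, 23, 30}
A △ B = (A \ B) ∪ (B \ A)
Elements in A but not B: {8, 16, 22, 29, 32, 37, 38}
Elements in B but not A: {13, 20, 23, 30}
A △ B = {8, 13, 16, 20, 22, 23, 29, 30, 32, 37, 38}

{8, 13, 16, 20, 22, 23, 29, 30, 32, 37, 38}


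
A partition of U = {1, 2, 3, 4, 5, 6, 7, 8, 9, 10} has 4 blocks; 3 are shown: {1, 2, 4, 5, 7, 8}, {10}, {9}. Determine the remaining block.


U = {1, 2, 3, 4, 5, 6, 7, 8, 9, 10}
Shown blocks: {1, 2, 4, 5, 7, 8}, {10}, {9}
A partition's blocks are pairwise disjoint and cover U, so the missing block = U \ (union of shown blocks).
Union of shown blocks: {1, 2, 4, 5, 7, 8, 9, 10}
Missing block = U \ (union) = {3, 6}

{3, 6}


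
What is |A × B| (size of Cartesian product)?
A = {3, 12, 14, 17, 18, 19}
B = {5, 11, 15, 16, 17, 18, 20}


Set A = {3, 12, 14, 17, 18, 19} has 6 elements.
Set B = {5, 11, 15, 16, 17, 18, 20} has 7 elements.
|A × B| = |A| × |B| = 6 × 7 = 42

42


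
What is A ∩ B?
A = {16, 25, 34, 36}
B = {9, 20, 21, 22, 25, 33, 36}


Set A = {16, 25, 34, 36}
Set B = {9, 20, 21, 22, 25, 33, 36}
A ∩ B includes only elements in both sets.
Check each element of A against B:
16 ✗, 25 ✓, 34 ✗, 36 ✓
A ∩ B = {25, 36}

{25, 36}


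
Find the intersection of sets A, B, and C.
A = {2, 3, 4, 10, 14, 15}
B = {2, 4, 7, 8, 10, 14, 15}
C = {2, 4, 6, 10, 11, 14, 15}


Set A = {2, 3, 4, 10, 14, 15}
Set B = {2, 4, 7, 8, 10, 14, 15}
Set C = {2, 4, 6, 10, 11, 14, 15}
First, A ∩ B = {2, 4, 10, 14, 15}
Then, (A ∩ B) ∩ C = {2, 4, 10, 14, 15}

{2, 4, 10, 14, 15}


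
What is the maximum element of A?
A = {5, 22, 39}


Set A = {5, 22, 39}
Elements in ascending order: 5, 22, 39
The largest element is 39.

39


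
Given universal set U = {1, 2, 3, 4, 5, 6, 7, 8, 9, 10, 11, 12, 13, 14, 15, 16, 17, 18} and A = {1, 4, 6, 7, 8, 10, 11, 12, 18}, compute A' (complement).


Universal set U = {1, 2, 3, 4, 5, 6, 7, 8, 9, 10, 11, 12, 13, 14, 15, 16, 17, 18}
Set A = {1, 4, 6, 7, 8, 10, 11, 12, 18}
A' = U \ A = elements in U but not in A
Checking each element of U:
1 (in A, exclude), 2 (not in A, include), 3 (not in A, include), 4 (in A, exclude), 5 (not in A, include), 6 (in A, exclude), 7 (in A, exclude), 8 (in A, exclude), 9 (not in A, include), 10 (in A, exclude), 11 (in A, exclude), 12 (in A, exclude), 13 (not in A, include), 14 (not in A, include), 15 (not in A, include), 16 (not in A, include), 17 (not in A, include), 18 (in A, exclude)
A' = {2, 3, 5, 9, 13, 14, 15, 16, 17}

{2, 3, 5, 9, 13, 14, 15, 16, 17}


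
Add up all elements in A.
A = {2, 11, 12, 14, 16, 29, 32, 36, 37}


Set A = {2, 11, 12, 14, 16, 29, 32, 36, 37}
Sum = 2 + 11 + 12 + 14 + 16 + 29 + 32 + 36 + 37 = 189

189


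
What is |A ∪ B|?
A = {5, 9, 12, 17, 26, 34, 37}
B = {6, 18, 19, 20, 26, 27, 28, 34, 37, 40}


Set A = {5, 9, 12, 17, 26, 34, 37}, |A| = 7
Set B = {6, 18, 19, 20, 26, 27, 28, 34, 37, 40}, |B| = 10
A ∩ B = {26, 34, 37}, |A ∩ B| = 3
|A ∪ B| = |A| + |B| - |A ∩ B| = 7 + 10 - 3 = 14

14


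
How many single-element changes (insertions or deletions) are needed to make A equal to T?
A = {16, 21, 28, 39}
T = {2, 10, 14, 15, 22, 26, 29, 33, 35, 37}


Set A = {16, 21, 28, 39}
Set T = {2, 10, 14, 15, 22, 26, 29, 33, 35, 37}
Elements to remove from A (in A, not in T): {16, 21, 28, 39} → 4 removals
Elements to add to A (in T, not in A): {2, 10, 14, 15, 22, 26, 29, 33, 35, 37} → 10 additions
Total edits = 4 + 10 = 14

14


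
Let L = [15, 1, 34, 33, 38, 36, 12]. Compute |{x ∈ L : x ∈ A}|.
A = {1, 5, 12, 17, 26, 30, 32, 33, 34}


Set A = {1, 5, 12, 17, 26, 30, 32, 33, 34}
Candidates: [15, 1, 34, 33, 38, 36, 12]
Check each candidate:
15 ∉ A, 1 ∈ A, 34 ∈ A, 33 ∈ A, 38 ∉ A, 36 ∉ A, 12 ∈ A
Count of candidates in A: 4

4


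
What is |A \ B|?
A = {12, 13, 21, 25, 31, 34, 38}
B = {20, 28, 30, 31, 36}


Set A = {12, 13, 21, 25, 31, 34, 38}
Set B = {20, 28, 30, 31, 36}
A \ B = {12, 13, 21, 25, 34, 38}
|A \ B| = 6

6


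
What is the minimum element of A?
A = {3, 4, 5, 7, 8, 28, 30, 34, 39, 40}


Set A = {3, 4, 5, 7, 8, 28, 30, 34, 39, 40}
Elements in ascending order: 3, 4, 5, 7, 8, 28, 30, 34, 39, 40
The smallest element is 3.

3


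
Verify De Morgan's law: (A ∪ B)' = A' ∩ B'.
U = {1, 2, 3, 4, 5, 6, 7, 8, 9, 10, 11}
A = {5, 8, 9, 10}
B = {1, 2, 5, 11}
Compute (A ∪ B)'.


U = {1, 2, 3, 4, 5, 6, 7, 8, 9, 10, 11}
A = {5, 8, 9, 10}, B = {1, 2, 5, 11}
A ∪ B = {1, 2, 5, 8, 9, 10, 11}
(A ∪ B)' = U \ (A ∪ B) = {3, 4, 6, 7}
Verification via A' ∩ B': A' = {1, 2, 3, 4, 6, 7, 11}, B' = {3, 4, 6, 7, 8, 9, 10}
A' ∩ B' = {3, 4, 6, 7} ✓

{3, 4, 6, 7}


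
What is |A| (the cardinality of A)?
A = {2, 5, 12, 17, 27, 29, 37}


Set A = {2, 5, 12, 17, 27, 29, 37}
Listing elements: 2, 5, 12, 17, 27, 29, 37
Counting: 7 elements
|A| = 7

7


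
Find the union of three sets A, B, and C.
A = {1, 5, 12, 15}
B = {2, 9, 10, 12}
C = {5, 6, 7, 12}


Set A = {1, 5, 12, 15}
Set B = {2, 9, 10, 12}
Set C = {5, 6, 7, 12}
First, A ∪ B = {1, 2, 5, 9, 10, 12, 15}
Then, (A ∪ B) ∪ C = {1, 2, 5, 6, 7, 9, 10, 12, 15}

{1, 2, 5, 6, 7, 9, 10, 12, 15}


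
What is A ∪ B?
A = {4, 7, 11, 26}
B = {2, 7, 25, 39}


Set A = {4, 7, 11, 26}
Set B = {2, 7, 25, 39}
A ∪ B includes all elements in either set.
Elements from A: {4, 7, 11, 26}
Elements from B not already included: {2, 25, 39}
A ∪ B = {2, 4, 7, 11, 25, 26, 39}

{2, 4, 7, 11, 25, 26, 39}


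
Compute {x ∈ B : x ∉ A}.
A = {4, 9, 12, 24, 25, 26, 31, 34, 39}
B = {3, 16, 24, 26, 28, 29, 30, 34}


Set A = {4, 9, 12, 24, 25, 26, 31, 34, 39}
Set B = {3, 16, 24, 26, 28, 29, 30, 34}
Check each element of B against A:
3 ∉ A (include), 16 ∉ A (include), 24 ∈ A, 26 ∈ A, 28 ∉ A (include), 29 ∉ A (include), 30 ∉ A (include), 34 ∈ A
Elements of B not in A: {3, 16, 28, 29, 30}

{3, 16, 28, 29, 30}


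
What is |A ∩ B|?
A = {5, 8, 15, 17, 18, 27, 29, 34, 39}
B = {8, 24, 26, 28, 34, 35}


Set A = {5, 8, 15, 17, 18, 27, 29, 34, 39}
Set B = {8, 24, 26, 28, 34, 35}
A ∩ B = {8, 34}
|A ∩ B| = 2

2


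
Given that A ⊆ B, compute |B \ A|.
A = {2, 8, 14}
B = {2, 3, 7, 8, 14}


Set A = {2, 8, 14}, |A| = 3
Set B = {2, 3, 7, 8, 14}, |B| = 5
Since A ⊆ B: B \ A = {3, 7}
|B| - |A| = 5 - 3 = 2

2


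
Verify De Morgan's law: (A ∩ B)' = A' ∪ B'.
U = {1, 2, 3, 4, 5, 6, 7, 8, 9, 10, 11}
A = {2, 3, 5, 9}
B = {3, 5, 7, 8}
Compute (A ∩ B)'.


U = {1, 2, 3, 4, 5, 6, 7, 8, 9, 10, 11}
A = {2, 3, 5, 9}, B = {3, 5, 7, 8}
A ∩ B = {3, 5}
(A ∩ B)' = U \ (A ∩ B) = {1, 2, 4, 6, 7, 8, 9, 10, 11}
Verification via A' ∪ B': A' = {1, 4, 6, 7, 8, 10, 11}, B' = {1, 2, 4, 6, 9, 10, 11}
A' ∪ B' = {1, 2, 4, 6, 7, 8, 9, 10, 11} ✓

{1, 2, 4, 6, 7, 8, 9, 10, 11}


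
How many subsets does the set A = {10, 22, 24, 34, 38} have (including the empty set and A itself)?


Set A = {10, 22, 24, 34, 38}
|A| = 5
The power set P(A) contains all subsets of A.
|P(A)| = 2^|A| = 2^5 = 32

32


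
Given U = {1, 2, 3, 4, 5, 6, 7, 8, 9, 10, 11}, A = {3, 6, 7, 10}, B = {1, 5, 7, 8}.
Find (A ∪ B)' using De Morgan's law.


U = {1, 2, 3, 4, 5, 6, 7, 8, 9, 10, 11}
A = {3, 6, 7, 10}, B = {1, 5, 7, 8}
A ∪ B = {1, 3, 5, 6, 7, 8, 10}
(A ∪ B)' = U \ (A ∪ B) = {2, 4, 9, 11}
Verification via A' ∩ B': A' = {1, 2, 4, 5, 8, 9, 11}, B' = {2, 3, 4, 6, 9, 10, 11}
A' ∩ B' = {2, 4, 9, 11} ✓

{2, 4, 9, 11}


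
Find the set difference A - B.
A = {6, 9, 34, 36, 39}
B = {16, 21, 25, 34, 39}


Set A = {6, 9, 34, 36, 39}
Set B = {16, 21, 25, 34, 39}
A \ B includes elements in A that are not in B.
Check each element of A:
6 (not in B, keep), 9 (not in B, keep), 34 (in B, remove), 36 (not in B, keep), 39 (in B, remove)
A \ B = {6, 9, 36}

{6, 9, 36}


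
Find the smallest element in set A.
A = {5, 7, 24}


Set A = {5, 7, 24}
Elements in ascending order: 5, 7, 24
The smallest element is 5.

5


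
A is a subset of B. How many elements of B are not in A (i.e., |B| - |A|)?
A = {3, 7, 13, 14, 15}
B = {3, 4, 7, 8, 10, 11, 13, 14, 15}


Set A = {3, 7, 13, 14, 15}, |A| = 5
Set B = {3, 4, 7, 8, 10, 11, 13, 14, 15}, |B| = 9
Since A ⊆ B: B \ A = {4, 8, 10, 11}
|B| - |A| = 9 - 5 = 4

4


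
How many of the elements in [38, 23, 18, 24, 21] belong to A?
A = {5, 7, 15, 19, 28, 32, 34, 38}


Set A = {5, 7, 15, 19, 28, 32, 34, 38}
Candidates: [38, 23, 18, 24, 21]
Check each candidate:
38 ∈ A, 23 ∉ A, 18 ∉ A, 24 ∉ A, 21 ∉ A
Count of candidates in A: 1

1


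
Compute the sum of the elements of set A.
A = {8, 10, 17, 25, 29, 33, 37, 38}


Set A = {8, 10, 17, 25, 29, 33, 37, 38}
Sum = 8 + 10 + 17 + 25 + 29 + 33 + 37 + 38 = 197

197


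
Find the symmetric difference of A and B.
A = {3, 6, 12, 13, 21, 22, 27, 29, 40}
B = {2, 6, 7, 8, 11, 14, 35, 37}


Set A = {3, 6, 12, 13, 21, 22, 27, 29, 40}
Set B = {2, 6, 7, 8, 11, 14, 35, 37}
A △ B = (A \ B) ∪ (B \ A)
Elements in A but not B: {3, 12, 13, 21, 22, 27, 29, 40}
Elements in B but not A: {2, 7, 8, 11, 14, 35, 37}
A △ B = {2, 3, 7, 8, 11, 12, 13, 14, 21, 22, 27, 29, 35, 37, 40}

{2, 3, 7, 8, 11, 12, 13, 14, 21, 22, 27, 29, 35, 37, 40}


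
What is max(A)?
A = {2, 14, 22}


Set A = {2, 14, 22}
Elements in ascending order: 2, 14, 22
The largest element is 22.

22


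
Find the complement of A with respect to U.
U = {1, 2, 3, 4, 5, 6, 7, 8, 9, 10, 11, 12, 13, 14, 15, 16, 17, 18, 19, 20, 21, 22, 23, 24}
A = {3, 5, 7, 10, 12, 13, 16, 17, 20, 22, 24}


Universal set U = {1, 2, 3, 4, 5, 6, 7, 8, 9, 10, 11, 12, 13, 14, 15, 16, 17, 18, 19, 20, 21, 22, 23, 24}
Set A = {3, 5, 7, 10, 12, 13, 16, 17, 20, 22, 24}
A' = U \ A = elements in U but not in A
Checking each element of U:
1 (not in A, include), 2 (not in A, include), 3 (in A, exclude), 4 (not in A, include), 5 (in A, exclude), 6 (not in A, include), 7 (in A, exclude), 8 (not in A, include), 9 (not in A, include), 10 (in A, exclude), 11 (not in A, include), 12 (in A, exclude), 13 (in A, exclude), 14 (not in A, include), 15 (not in A, include), 16 (in A, exclude), 17 (in A, exclude), 18 (not in A, include), 19 (not in A, include), 20 (in A, exclude), 21 (not in A, include), 22 (in A, exclude), 23 (not in A, include), 24 (in A, exclude)
A' = {1, 2, 4, 6, 8, 9, 11, 14, 15, 18, 19, 21, 23}

{1, 2, 4, 6, 8, 9, 11, 14, 15, 18, 19, 21, 23}


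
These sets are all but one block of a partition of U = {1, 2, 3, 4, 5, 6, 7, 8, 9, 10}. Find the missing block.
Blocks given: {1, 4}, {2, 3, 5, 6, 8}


U = {1, 2, 3, 4, 5, 6, 7, 8, 9, 10}
Shown blocks: {1, 4}, {2, 3, 5, 6, 8}
A partition's blocks are pairwise disjoint and cover U, so the missing block = U \ (union of shown blocks).
Union of shown blocks: {1, 2, 3, 4, 5, 6, 8}
Missing block = U \ (union) = {7, 9, 10}

{7, 9, 10}


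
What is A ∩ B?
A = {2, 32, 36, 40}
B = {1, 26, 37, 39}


Set A = {2, 32, 36, 40}
Set B = {1, 26, 37, 39}
A ∩ B includes only elements in both sets.
Check each element of A against B:
2 ✗, 32 ✗, 36 ✗, 40 ✗
A ∩ B = {}

{}


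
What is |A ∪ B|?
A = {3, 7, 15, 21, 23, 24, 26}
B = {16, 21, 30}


Set A = {3, 7, 15, 21, 23, 24, 26}, |A| = 7
Set B = {16, 21, 30}, |B| = 3
A ∩ B = {21}, |A ∩ B| = 1
|A ∪ B| = |A| + |B| - |A ∩ B| = 7 + 3 - 1 = 9

9


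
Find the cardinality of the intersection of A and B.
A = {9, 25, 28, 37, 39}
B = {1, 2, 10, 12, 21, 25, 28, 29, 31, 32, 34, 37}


Set A = {9, 25, 28, 37, 39}
Set B = {1, 2, 10, 12, 21, 25, 28, 29, 31, 32, 34, 37}
A ∩ B = {25, 28, 37}
|A ∩ B| = 3

3


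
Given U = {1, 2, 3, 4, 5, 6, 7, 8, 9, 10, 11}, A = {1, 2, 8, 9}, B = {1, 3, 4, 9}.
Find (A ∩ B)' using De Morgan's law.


U = {1, 2, 3, 4, 5, 6, 7, 8, 9, 10, 11}
A = {1, 2, 8, 9}, B = {1, 3, 4, 9}
A ∩ B = {1, 9}
(A ∩ B)' = U \ (A ∩ B) = {2, 3, 4, 5, 6, 7, 8, 10, 11}
Verification via A' ∪ B': A' = {3, 4, 5, 6, 7, 10, 11}, B' = {2, 5, 6, 7, 8, 10, 11}
A' ∪ B' = {2, 3, 4, 5, 6, 7, 8, 10, 11} ✓

{2, 3, 4, 5, 6, 7, 8, 10, 11}


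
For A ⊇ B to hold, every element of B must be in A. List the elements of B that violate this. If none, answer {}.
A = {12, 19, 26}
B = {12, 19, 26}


Set A = {12, 19, 26}
Set B = {12, 19, 26}
Check each element of B against A:
12 ∈ A, 19 ∈ A, 26 ∈ A
Elements of B not in A: {}

{}


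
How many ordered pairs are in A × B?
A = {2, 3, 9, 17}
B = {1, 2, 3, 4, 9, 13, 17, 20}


Set A = {2, 3, 9, 17} has 4 elements.
Set B = {1, 2, 3, 4, 9, 13, 17, 20} has 8 elements.
|A × B| = |A| × |B| = 4 × 8 = 32

32


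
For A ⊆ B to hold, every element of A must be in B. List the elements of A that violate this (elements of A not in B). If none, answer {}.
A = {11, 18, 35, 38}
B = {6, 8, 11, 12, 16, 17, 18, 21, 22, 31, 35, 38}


Set A = {11, 18, 35, 38}
Set B = {6, 8, 11, 12, 16, 17, 18, 21, 22, 31, 35, 38}
Check each element of A against B:
11 ∈ B, 18 ∈ B, 35 ∈ B, 38 ∈ B
Elements of A not in B: {}

{}


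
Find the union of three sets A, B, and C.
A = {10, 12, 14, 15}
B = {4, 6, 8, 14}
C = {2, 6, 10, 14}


Set A = {10, 12, 14, 15}
Set B = {4, 6, 8, 14}
Set C = {2, 6, 10, 14}
First, A ∪ B = {4, 6, 8, 10, 12, 14, 15}
Then, (A ∪ B) ∪ C = {2, 4, 6, 8, 10, 12, 14, 15}

{2, 4, 6, 8, 10, 12, 14, 15}


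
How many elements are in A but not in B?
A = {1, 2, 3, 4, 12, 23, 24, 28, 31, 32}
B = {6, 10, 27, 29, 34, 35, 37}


Set A = {1, 2, 3, 4, 12, 23, 24, 28, 31, 32}
Set B = {6, 10, 27, 29, 34, 35, 37}
A \ B = {1, 2, 3, 4, 12, 23, 24, 28, 31, 32}
|A \ B| = 10

10


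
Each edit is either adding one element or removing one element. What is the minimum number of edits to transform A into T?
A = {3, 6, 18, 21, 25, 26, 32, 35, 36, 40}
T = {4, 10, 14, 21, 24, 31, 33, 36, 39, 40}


Set A = {3, 6, 18, 21, 25, 26, 32, 35, 36, 40}
Set T = {4, 10, 14, 21, 24, 31, 33, 36, 39, 40}
Elements to remove from A (in A, not in T): {3, 6, 18, 25, 26, 32, 35} → 7 removals
Elements to add to A (in T, not in A): {4, 10, 14, 24, 31, 33, 39} → 7 additions
Total edits = 7 + 7 = 14

14


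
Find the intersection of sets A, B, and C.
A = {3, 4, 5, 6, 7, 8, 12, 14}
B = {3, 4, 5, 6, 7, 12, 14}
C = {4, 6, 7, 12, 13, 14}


Set A = {3, 4, 5, 6, 7, 8, 12, 14}
Set B = {3, 4, 5, 6, 7, 12, 14}
Set C = {4, 6, 7, 12, 13, 14}
First, A ∩ B = {3, 4, 5, 6, 7, 12, 14}
Then, (A ∩ B) ∩ C = {4, 6, 7, 12, 14}

{4, 6, 7, 12, 14}


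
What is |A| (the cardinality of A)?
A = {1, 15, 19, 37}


Set A = {1, 15, 19, 37}
Listing elements: 1, 15, 19, 37
Counting: 4 elements
|A| = 4

4


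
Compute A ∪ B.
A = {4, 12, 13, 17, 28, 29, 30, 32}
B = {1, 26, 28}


Set A = {4, 12, 13, 17, 28, 29, 30, 32}
Set B = {1, 26, 28}
A ∪ B includes all elements in either set.
Elements from A: {4, 12, 13, 17, 28, 29, 30, 32}
Elements from B not already included: {1, 26}
A ∪ B = {1, 4, 12, 13, 17, 26, 28, 29, 30, 32}

{1, 4, 12, 13, 17, 26, 28, 29, 30, 32}


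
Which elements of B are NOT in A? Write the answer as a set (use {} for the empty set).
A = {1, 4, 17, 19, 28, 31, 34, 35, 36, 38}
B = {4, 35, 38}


Set A = {1, 4, 17, 19, 28, 31, 34, 35, 36, 38}
Set B = {4, 35, 38}
Check each element of B against A:
4 ∈ A, 35 ∈ A, 38 ∈ A
Elements of B not in A: {}

{}


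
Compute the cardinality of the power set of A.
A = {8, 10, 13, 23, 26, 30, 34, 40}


Set A = {8, 10, 13, 23, 26, 30, 34, 40}
|A| = 8
The power set P(A) contains all subsets of A.
|P(A)| = 2^|A| = 2^8 = 256

256


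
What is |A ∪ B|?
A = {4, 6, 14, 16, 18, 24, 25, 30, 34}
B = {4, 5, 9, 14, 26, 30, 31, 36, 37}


Set A = {4, 6, 14, 16, 18, 24, 25, 30, 34}, |A| = 9
Set B = {4, 5, 9, 14, 26, 30, 31, 36, 37}, |B| = 9
A ∩ B = {4, 14, 30}, |A ∩ B| = 3
|A ∪ B| = |A| + |B| - |A ∩ B| = 9 + 9 - 3 = 15

15


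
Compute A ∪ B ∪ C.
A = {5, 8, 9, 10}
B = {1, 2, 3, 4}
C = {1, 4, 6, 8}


Set A = {5, 8, 9, 10}
Set B = {1, 2, 3, 4}
Set C = {1, 4, 6, 8}
First, A ∪ B = {1, 2, 3, 4, 5, 8, 9, 10}
Then, (A ∪ B) ∪ C = {1, 2, 3, 4, 5, 6, 8, 9, 10}

{1, 2, 3, 4, 5, 6, 8, 9, 10}


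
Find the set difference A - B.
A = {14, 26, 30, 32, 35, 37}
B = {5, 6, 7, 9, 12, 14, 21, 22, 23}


Set A = {14, 26, 30, 32, 35, 37}
Set B = {5, 6, 7, 9, 12, 14, 21, 22, 23}
A \ B includes elements in A that are not in B.
Check each element of A:
14 (in B, remove), 26 (not in B, keep), 30 (not in B, keep), 32 (not in B, keep), 35 (not in B, keep), 37 (not in B, keep)
A \ B = {26, 30, 32, 35, 37}

{26, 30, 32, 35, 37}


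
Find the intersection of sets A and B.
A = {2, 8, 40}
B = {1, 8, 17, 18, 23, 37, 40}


Set A = {2, 8, 40}
Set B = {1, 8, 17, 18, 23, 37, 40}
A ∩ B includes only elements in both sets.
Check each element of A against B:
2 ✗, 8 ✓, 40 ✓
A ∩ B = {8, 40}

{8, 40}


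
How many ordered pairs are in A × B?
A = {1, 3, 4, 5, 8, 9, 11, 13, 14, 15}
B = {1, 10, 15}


Set A = {1, 3, 4, 5, 8, 9, 11, 13, 14, 15} has 10 elements.
Set B = {1, 10, 15} has 3 elements.
|A × B| = |A| × |B| = 10 × 3 = 30

30


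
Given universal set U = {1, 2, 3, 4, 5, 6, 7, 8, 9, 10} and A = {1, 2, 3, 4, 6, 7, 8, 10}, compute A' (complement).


Universal set U = {1, 2, 3, 4, 5, 6, 7, 8, 9, 10}
Set A = {1, 2, 3, 4, 6, 7, 8, 10}
A' = U \ A = elements in U but not in A
Checking each element of U:
1 (in A, exclude), 2 (in A, exclude), 3 (in A, exclude), 4 (in A, exclude), 5 (not in A, include), 6 (in A, exclude), 7 (in A, exclude), 8 (in A, exclude), 9 (not in A, include), 10 (in A, exclude)
A' = {5, 9}

{5, 9}


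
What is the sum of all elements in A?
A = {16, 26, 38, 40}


Set A = {16, 26, 38, 40}
Sum = 16 + 26 + 38 + 40 = 120

120


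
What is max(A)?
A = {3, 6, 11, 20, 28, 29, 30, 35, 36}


Set A = {3, 6, 11, 20, 28, 29, 30, 35, 36}
Elements in ascending order: 3, 6, 11, 20, 28, 29, 30, 35, 36
The largest element is 36.

36


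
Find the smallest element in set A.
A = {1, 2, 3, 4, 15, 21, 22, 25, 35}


Set A = {1, 2, 3, 4, 15, 21, 22, 25, 35}
Elements in ascending order: 1, 2, 3, 4, 15, 21, 22, 25, 35
The smallest element is 1.

1


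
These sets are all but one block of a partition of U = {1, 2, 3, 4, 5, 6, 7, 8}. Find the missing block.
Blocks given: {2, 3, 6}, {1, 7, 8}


U = {1, 2, 3, 4, 5, 6, 7, 8}
Shown blocks: {2, 3, 6}, {1, 7, 8}
A partition's blocks are pairwise disjoint and cover U, so the missing block = U \ (union of shown blocks).
Union of shown blocks: {1, 2, 3, 6, 7, 8}
Missing block = U \ (union) = {4, 5}

{4, 5}


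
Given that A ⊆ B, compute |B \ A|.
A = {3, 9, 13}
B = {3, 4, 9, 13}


Set A = {3, 9, 13}, |A| = 3
Set B = {3, 4, 9, 13}, |B| = 4
Since A ⊆ B: B \ A = {4}
|B| - |A| = 4 - 3 = 1

1


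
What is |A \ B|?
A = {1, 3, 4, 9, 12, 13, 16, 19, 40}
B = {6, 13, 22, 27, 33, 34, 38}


Set A = {1, 3, 4, 9, 12, 13, 16, 19, 40}
Set B = {6, 13, 22, 27, 33, 34, 38}
A \ B = {1, 3, 4, 9, 12, 16, 19, 40}
|A \ B| = 8

8


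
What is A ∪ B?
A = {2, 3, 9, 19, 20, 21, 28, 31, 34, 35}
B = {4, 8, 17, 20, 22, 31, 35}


Set A = {2, 3, 9, 19, 20, 21, 28, 31, 34, 35}
Set B = {4, 8, 17, 20, 22, 31, 35}
A ∪ B includes all elements in either set.
Elements from A: {2, 3, 9, 19, 20, 21, 28, 31, 34, 35}
Elements from B not already included: {4, 8, 17, 22}
A ∪ B = {2, 3, 4, 8, 9, 17, 19, 20, 21, 22, 28, 31, 34, 35}

{2, 3, 4, 8, 9, 17, 19, 20, 21, 22, 28, 31, 34, 35}


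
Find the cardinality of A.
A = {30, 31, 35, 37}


Set A = {30, 31, 35, 37}
Listing elements: 30, 31, 35, 37
Counting: 4 elements
|A| = 4

4


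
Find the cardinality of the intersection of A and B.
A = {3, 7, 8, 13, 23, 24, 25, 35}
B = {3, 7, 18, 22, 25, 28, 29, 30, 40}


Set A = {3, 7, 8, 13, 23, 24, 25, 35}
Set B = {3, 7, 18, 22, 25, 28, 29, 30, 40}
A ∩ B = {3, 7, 25}
|A ∩ B| = 3

3


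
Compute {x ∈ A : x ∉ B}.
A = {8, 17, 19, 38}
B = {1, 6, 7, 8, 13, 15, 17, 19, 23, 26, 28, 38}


Set A = {8, 17, 19, 38}
Set B = {1, 6, 7, 8, 13, 15, 17, 19, 23, 26, 28, 38}
Check each element of A against B:
8 ∈ B, 17 ∈ B, 19 ∈ B, 38 ∈ B
Elements of A not in B: {}

{}


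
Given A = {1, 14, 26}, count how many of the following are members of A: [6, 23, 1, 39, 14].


Set A = {1, 14, 26}
Candidates: [6, 23, 1, 39, 14]
Check each candidate:
6 ∉ A, 23 ∉ A, 1 ∈ A, 39 ∉ A, 14 ∈ A
Count of candidates in A: 2

2


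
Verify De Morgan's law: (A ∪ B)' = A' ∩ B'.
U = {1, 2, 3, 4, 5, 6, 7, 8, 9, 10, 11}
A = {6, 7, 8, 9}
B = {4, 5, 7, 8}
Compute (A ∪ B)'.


U = {1, 2, 3, 4, 5, 6, 7, 8, 9, 10, 11}
A = {6, 7, 8, 9}, B = {4, 5, 7, 8}
A ∪ B = {4, 5, 6, 7, 8, 9}
(A ∪ B)' = U \ (A ∪ B) = {1, 2, 3, 10, 11}
Verification via A' ∩ B': A' = {1, 2, 3, 4, 5, 10, 11}, B' = {1, 2, 3, 6, 9, 10, 11}
A' ∩ B' = {1, 2, 3, 10, 11} ✓

{1, 2, 3, 10, 11}


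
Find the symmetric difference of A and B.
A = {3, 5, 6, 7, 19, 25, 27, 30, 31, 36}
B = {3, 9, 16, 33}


Set A = {3, 5, 6, 7, 19, 25, 27, 30, 31, 36}
Set B = {3, 9, 16, 33}
A △ B = (A \ B) ∪ (B \ A)
Elements in A but not B: {5, 6, 7, 19, 25, 27, 30, 31, 36}
Elements in B but not A: {9, 16, 33}
A △ B = {5, 6, 7, 9, 16, 19, 25, 27, 30, 31, 33, 36}

{5, 6, 7, 9, 16, 19, 25, 27, 30, 31, 33, 36}


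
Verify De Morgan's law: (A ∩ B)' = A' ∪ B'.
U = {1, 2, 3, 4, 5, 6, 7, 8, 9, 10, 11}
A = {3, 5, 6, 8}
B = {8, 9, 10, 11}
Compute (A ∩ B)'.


U = {1, 2, 3, 4, 5, 6, 7, 8, 9, 10, 11}
A = {3, 5, 6, 8}, B = {8, 9, 10, 11}
A ∩ B = {8}
(A ∩ B)' = U \ (A ∩ B) = {1, 2, 3, 4, 5, 6, 7, 9, 10, 11}
Verification via A' ∪ B': A' = {1, 2, 4, 7, 9, 10, 11}, B' = {1, 2, 3, 4, 5, 6, 7}
A' ∪ B' = {1, 2, 3, 4, 5, 6, 7, 9, 10, 11} ✓

{1, 2, 3, 4, 5, 6, 7, 9, 10, 11}


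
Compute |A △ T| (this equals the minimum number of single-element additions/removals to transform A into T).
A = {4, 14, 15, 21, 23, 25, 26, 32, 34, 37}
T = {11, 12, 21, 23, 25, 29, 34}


Set A = {4, 14, 15, 21, 23, 25, 26, 32, 34, 37}
Set T = {11, 12, 21, 23, 25, 29, 34}
Elements to remove from A (in A, not in T): {4, 14, 15, 26, 32, 37} → 6 removals
Elements to add to A (in T, not in A): {11, 12, 29} → 3 additions
Total edits = 6 + 3 = 9

9


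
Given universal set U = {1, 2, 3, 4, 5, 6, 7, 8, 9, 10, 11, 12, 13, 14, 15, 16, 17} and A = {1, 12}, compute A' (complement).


Universal set U = {1, 2, 3, 4, 5, 6, 7, 8, 9, 10, 11, 12, 13, 14, 15, 16, 17}
Set A = {1, 12}
A' = U \ A = elements in U but not in A
Checking each element of U:
1 (in A, exclude), 2 (not in A, include), 3 (not in A, include), 4 (not in A, include), 5 (not in A, include), 6 (not in A, include), 7 (not in A, include), 8 (not in A, include), 9 (not in A, include), 10 (not in A, include), 11 (not in A, include), 12 (in A, exclude), 13 (not in A, include), 14 (not in A, include), 15 (not in A, include), 16 (not in A, include), 17 (not in A, include)
A' = {2, 3, 4, 5, 6, 7, 8, 9, 10, 11, 13, 14, 15, 16, 17}

{2, 3, 4, 5, 6, 7, 8, 9, 10, 11, 13, 14, 15, 16, 17}
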